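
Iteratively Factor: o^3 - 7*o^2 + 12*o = (o - 3)*(o^2 - 4*o) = o*(o - 3)*(o - 4)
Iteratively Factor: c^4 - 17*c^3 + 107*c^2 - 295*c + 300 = (c - 5)*(c^3 - 12*c^2 + 47*c - 60) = (c - 5)*(c - 4)*(c^2 - 8*c + 15) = (c - 5)^2*(c - 4)*(c - 3)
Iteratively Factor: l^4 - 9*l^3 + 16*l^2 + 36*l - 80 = (l - 5)*(l^3 - 4*l^2 - 4*l + 16) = (l - 5)*(l - 4)*(l^2 - 4) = (l - 5)*(l - 4)*(l - 2)*(l + 2)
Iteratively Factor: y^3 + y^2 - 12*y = (y)*(y^2 + y - 12) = y*(y - 3)*(y + 4)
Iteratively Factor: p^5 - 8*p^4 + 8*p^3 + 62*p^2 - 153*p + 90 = (p - 5)*(p^4 - 3*p^3 - 7*p^2 + 27*p - 18) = (p - 5)*(p - 1)*(p^3 - 2*p^2 - 9*p + 18) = (p - 5)*(p - 1)*(p + 3)*(p^2 - 5*p + 6) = (p - 5)*(p - 3)*(p - 1)*(p + 3)*(p - 2)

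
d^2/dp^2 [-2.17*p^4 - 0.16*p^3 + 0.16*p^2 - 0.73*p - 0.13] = -26.04*p^2 - 0.96*p + 0.32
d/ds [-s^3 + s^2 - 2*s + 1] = -3*s^2 + 2*s - 2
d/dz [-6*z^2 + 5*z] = 5 - 12*z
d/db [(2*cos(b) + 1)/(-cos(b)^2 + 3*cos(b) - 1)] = (-2*cos(b) - cos(2*b) + 4)*sin(b)/(sin(b)^2 + 3*cos(b) - 2)^2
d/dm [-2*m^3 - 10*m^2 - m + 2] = -6*m^2 - 20*m - 1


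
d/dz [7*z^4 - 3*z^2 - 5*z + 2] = 28*z^3 - 6*z - 5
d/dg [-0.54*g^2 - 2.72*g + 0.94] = -1.08*g - 2.72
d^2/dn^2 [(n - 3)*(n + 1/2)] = 2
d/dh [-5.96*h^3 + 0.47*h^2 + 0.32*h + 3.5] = -17.88*h^2 + 0.94*h + 0.32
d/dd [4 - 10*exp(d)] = -10*exp(d)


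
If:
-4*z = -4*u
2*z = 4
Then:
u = 2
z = 2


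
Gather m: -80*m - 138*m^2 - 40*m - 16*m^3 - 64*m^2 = -16*m^3 - 202*m^2 - 120*m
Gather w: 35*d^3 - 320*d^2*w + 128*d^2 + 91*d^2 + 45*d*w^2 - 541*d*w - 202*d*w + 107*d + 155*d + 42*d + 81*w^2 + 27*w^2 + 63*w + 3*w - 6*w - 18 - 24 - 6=35*d^3 + 219*d^2 + 304*d + w^2*(45*d + 108) + w*(-320*d^2 - 743*d + 60) - 48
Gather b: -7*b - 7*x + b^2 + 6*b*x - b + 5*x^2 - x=b^2 + b*(6*x - 8) + 5*x^2 - 8*x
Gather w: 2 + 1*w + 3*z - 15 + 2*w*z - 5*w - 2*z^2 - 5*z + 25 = w*(2*z - 4) - 2*z^2 - 2*z + 12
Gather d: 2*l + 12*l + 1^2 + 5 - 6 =14*l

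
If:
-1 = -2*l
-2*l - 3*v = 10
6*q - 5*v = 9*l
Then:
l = 1/2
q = -83/36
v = -11/3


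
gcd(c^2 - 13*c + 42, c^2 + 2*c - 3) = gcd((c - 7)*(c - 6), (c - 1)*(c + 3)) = 1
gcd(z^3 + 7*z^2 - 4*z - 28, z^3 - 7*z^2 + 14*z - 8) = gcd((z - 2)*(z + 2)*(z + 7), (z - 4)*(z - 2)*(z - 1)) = z - 2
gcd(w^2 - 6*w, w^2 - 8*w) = w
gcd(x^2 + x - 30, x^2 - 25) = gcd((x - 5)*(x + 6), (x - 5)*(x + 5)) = x - 5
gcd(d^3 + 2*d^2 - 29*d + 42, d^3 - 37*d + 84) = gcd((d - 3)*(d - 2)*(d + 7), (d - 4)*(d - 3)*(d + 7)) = d^2 + 4*d - 21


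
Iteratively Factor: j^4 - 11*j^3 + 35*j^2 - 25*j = (j - 5)*(j^3 - 6*j^2 + 5*j) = (j - 5)^2*(j^2 - j) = (j - 5)^2*(j - 1)*(j)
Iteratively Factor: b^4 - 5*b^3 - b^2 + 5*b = (b - 5)*(b^3 - b) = (b - 5)*(b + 1)*(b^2 - b) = (b - 5)*(b - 1)*(b + 1)*(b)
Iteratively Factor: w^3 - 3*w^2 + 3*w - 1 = (w - 1)*(w^2 - 2*w + 1) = (w - 1)^2*(w - 1)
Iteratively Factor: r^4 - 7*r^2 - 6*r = (r + 2)*(r^3 - 2*r^2 - 3*r) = r*(r + 2)*(r^2 - 2*r - 3) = r*(r + 1)*(r + 2)*(r - 3)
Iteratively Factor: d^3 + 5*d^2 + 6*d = (d + 3)*(d^2 + 2*d) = d*(d + 3)*(d + 2)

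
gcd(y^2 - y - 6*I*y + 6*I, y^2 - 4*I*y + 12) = y - 6*I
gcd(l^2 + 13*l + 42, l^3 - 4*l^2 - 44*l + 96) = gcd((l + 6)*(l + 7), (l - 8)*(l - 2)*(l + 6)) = l + 6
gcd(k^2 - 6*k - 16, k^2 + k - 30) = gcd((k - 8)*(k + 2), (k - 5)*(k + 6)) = 1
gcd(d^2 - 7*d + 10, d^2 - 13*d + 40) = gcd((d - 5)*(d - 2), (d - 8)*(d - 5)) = d - 5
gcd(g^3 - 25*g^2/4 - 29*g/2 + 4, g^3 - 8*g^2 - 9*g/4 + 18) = g - 8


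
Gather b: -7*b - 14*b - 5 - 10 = -21*b - 15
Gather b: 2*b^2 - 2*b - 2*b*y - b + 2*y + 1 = 2*b^2 + b*(-2*y - 3) + 2*y + 1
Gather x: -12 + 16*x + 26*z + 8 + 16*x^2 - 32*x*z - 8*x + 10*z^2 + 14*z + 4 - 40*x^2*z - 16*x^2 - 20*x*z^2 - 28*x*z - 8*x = -40*x^2*z + x*(-20*z^2 - 60*z) + 10*z^2 + 40*z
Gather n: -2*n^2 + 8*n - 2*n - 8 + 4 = -2*n^2 + 6*n - 4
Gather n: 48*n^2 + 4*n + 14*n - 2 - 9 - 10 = 48*n^2 + 18*n - 21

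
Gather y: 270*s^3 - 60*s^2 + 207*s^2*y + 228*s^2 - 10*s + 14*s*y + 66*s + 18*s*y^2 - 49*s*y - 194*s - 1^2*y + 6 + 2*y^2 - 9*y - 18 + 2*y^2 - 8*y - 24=270*s^3 + 168*s^2 - 138*s + y^2*(18*s + 4) + y*(207*s^2 - 35*s - 18) - 36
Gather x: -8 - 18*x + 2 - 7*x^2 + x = -7*x^2 - 17*x - 6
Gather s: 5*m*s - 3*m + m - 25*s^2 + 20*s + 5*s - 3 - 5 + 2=-2*m - 25*s^2 + s*(5*m + 25) - 6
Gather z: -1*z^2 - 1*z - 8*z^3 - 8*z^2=-8*z^3 - 9*z^2 - z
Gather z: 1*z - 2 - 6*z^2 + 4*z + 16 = -6*z^2 + 5*z + 14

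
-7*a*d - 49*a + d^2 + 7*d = (-7*a + d)*(d + 7)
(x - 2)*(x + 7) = x^2 + 5*x - 14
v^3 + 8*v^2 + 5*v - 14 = (v - 1)*(v + 2)*(v + 7)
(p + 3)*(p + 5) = p^2 + 8*p + 15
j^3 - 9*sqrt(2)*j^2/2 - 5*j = j*(j - 5*sqrt(2))*(j + sqrt(2)/2)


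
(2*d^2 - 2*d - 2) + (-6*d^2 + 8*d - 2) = -4*d^2 + 6*d - 4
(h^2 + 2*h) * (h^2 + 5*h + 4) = h^4 + 7*h^3 + 14*h^2 + 8*h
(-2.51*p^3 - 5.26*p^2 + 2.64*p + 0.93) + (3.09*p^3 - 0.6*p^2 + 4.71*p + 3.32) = 0.58*p^3 - 5.86*p^2 + 7.35*p + 4.25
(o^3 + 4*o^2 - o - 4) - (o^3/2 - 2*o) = o^3/2 + 4*o^2 + o - 4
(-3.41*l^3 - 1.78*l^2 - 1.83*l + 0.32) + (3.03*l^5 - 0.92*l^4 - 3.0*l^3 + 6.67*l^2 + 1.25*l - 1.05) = 3.03*l^5 - 0.92*l^4 - 6.41*l^3 + 4.89*l^2 - 0.58*l - 0.73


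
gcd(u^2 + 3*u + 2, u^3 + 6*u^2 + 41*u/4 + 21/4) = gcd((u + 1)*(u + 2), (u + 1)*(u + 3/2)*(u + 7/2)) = u + 1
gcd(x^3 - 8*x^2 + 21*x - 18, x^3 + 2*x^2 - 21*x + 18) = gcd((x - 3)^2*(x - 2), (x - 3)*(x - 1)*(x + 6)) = x - 3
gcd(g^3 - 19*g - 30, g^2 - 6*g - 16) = g + 2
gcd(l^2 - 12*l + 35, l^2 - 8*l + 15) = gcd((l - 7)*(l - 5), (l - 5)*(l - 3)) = l - 5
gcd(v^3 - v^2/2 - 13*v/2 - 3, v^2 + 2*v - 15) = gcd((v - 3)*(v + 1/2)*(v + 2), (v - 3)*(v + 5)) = v - 3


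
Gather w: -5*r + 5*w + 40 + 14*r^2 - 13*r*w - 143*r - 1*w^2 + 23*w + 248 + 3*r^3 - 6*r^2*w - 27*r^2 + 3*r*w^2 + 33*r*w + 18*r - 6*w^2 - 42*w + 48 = 3*r^3 - 13*r^2 - 130*r + w^2*(3*r - 7) + w*(-6*r^2 + 20*r - 14) + 336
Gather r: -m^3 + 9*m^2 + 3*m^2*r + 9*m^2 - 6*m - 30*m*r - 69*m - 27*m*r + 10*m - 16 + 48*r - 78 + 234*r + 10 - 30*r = -m^3 + 18*m^2 - 65*m + r*(3*m^2 - 57*m + 252) - 84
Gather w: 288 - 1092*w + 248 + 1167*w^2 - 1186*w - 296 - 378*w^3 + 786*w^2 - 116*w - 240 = -378*w^3 + 1953*w^2 - 2394*w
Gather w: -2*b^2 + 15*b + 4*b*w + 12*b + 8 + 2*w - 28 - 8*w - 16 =-2*b^2 + 27*b + w*(4*b - 6) - 36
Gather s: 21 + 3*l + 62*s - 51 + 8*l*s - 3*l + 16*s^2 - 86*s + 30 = 16*s^2 + s*(8*l - 24)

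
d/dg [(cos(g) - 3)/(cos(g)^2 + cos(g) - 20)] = (cos(g)^2 - 6*cos(g) + 17)*sin(g)/(cos(g)^2 + cos(g) - 20)^2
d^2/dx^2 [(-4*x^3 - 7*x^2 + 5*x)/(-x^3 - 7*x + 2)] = 2*(7*x^6 - 99*x^5 - 99*x^4 + 329*x^3 - 228*x^2 + 48*x - 42)/(x^9 + 21*x^7 - 6*x^6 + 147*x^5 - 84*x^4 + 355*x^3 - 294*x^2 + 84*x - 8)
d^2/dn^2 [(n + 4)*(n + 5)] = 2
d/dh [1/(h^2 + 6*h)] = 2*(-h - 3)/(h^2*(h + 6)^2)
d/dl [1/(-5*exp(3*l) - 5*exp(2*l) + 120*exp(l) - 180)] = (3*exp(2*l) + 2*exp(l) - 24)*exp(l)/(5*(exp(3*l) + exp(2*l) - 24*exp(l) + 36)^2)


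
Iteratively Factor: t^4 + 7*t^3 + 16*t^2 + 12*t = (t + 2)*(t^3 + 5*t^2 + 6*t) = (t + 2)*(t + 3)*(t^2 + 2*t) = (t + 2)^2*(t + 3)*(t)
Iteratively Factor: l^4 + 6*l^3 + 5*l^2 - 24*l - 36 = (l - 2)*(l^3 + 8*l^2 + 21*l + 18) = (l - 2)*(l + 3)*(l^2 + 5*l + 6) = (l - 2)*(l + 2)*(l + 3)*(l + 3)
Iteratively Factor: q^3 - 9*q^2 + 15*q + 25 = (q + 1)*(q^2 - 10*q + 25) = (q - 5)*(q + 1)*(q - 5)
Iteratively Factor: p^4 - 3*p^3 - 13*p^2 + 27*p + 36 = (p + 3)*(p^3 - 6*p^2 + 5*p + 12) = (p - 3)*(p + 3)*(p^2 - 3*p - 4) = (p - 3)*(p + 1)*(p + 3)*(p - 4)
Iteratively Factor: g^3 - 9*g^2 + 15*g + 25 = (g - 5)*(g^2 - 4*g - 5) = (g - 5)^2*(g + 1)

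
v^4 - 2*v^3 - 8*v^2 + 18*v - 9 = (v - 3)*(v - 1)^2*(v + 3)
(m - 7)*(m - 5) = m^2 - 12*m + 35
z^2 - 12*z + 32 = (z - 8)*(z - 4)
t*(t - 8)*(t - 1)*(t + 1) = t^4 - 8*t^3 - t^2 + 8*t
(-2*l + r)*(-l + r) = 2*l^2 - 3*l*r + r^2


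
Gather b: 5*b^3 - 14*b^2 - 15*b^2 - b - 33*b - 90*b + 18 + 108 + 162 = 5*b^3 - 29*b^2 - 124*b + 288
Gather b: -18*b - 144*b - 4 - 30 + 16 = -162*b - 18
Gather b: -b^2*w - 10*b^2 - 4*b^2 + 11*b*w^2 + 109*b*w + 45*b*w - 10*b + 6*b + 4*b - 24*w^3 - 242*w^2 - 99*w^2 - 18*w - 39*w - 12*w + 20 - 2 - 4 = b^2*(-w - 14) + b*(11*w^2 + 154*w) - 24*w^3 - 341*w^2 - 69*w + 14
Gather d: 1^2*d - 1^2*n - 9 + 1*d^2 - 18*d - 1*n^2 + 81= d^2 - 17*d - n^2 - n + 72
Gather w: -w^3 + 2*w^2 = -w^3 + 2*w^2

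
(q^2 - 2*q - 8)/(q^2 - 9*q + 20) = (q + 2)/(q - 5)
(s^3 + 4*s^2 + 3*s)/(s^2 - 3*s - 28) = s*(s^2 + 4*s + 3)/(s^2 - 3*s - 28)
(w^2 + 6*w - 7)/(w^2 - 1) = (w + 7)/(w + 1)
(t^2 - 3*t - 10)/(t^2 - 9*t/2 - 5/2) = 2*(t + 2)/(2*t + 1)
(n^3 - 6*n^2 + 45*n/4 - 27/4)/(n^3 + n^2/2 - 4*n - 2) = (4*n^3 - 24*n^2 + 45*n - 27)/(2*(2*n^3 + n^2 - 8*n - 4))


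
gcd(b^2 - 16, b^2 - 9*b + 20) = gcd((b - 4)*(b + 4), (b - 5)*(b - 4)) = b - 4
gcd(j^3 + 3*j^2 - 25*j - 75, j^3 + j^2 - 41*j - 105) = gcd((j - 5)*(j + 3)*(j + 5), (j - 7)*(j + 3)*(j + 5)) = j^2 + 8*j + 15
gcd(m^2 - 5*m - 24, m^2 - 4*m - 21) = m + 3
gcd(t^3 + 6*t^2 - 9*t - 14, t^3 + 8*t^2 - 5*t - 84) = t + 7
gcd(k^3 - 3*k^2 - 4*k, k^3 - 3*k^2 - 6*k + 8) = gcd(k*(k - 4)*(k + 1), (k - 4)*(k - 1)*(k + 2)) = k - 4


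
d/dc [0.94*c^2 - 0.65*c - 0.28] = 1.88*c - 0.65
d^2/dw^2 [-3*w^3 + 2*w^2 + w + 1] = 4 - 18*w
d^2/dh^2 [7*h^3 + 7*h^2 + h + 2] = 42*h + 14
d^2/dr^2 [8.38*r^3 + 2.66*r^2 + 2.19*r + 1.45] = 50.28*r + 5.32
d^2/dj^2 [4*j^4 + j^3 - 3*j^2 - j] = 48*j^2 + 6*j - 6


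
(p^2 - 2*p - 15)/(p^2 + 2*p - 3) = (p - 5)/(p - 1)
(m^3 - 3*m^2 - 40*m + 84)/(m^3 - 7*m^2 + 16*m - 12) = (m^2 - m - 42)/(m^2 - 5*m + 6)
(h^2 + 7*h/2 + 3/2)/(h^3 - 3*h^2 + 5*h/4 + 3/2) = 2*(h + 3)/(2*h^2 - 7*h + 6)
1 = 1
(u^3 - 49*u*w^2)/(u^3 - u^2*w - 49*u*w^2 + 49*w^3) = u/(u - w)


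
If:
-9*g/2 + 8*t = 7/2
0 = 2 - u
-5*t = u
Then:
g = -67/45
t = -2/5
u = 2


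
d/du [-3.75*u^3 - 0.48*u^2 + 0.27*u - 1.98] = -11.25*u^2 - 0.96*u + 0.27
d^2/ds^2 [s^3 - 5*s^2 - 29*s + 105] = 6*s - 10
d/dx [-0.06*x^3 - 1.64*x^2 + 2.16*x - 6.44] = -0.18*x^2 - 3.28*x + 2.16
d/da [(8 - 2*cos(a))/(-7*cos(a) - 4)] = -64*sin(a)/(7*cos(a) + 4)^2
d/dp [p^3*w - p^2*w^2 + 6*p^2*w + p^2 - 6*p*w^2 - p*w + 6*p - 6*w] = 3*p^2*w - 2*p*w^2 + 12*p*w + 2*p - 6*w^2 - w + 6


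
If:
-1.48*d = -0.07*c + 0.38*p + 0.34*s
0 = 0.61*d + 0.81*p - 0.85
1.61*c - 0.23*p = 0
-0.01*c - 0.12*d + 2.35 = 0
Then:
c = -1.97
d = 19.75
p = -13.82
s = -70.92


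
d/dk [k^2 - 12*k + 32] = 2*k - 12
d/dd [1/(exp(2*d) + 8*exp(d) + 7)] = 2*(-exp(d) - 4)*exp(d)/(exp(2*d) + 8*exp(d) + 7)^2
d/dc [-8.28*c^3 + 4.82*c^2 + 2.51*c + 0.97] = -24.84*c^2 + 9.64*c + 2.51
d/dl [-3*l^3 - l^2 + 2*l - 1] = -9*l^2 - 2*l + 2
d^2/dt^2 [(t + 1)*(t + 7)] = 2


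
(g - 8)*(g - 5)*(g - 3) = g^3 - 16*g^2 + 79*g - 120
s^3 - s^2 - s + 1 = (s - 1)^2*(s + 1)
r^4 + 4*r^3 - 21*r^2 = r^2*(r - 3)*(r + 7)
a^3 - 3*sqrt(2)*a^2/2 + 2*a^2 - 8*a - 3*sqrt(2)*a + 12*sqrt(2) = (a - 2)*(a + 4)*(a - 3*sqrt(2)/2)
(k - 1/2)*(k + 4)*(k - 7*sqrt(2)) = k^3 - 7*sqrt(2)*k^2 + 7*k^2/2 - 49*sqrt(2)*k/2 - 2*k + 14*sqrt(2)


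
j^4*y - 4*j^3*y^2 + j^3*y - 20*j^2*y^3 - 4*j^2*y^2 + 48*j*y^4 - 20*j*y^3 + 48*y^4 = (j - 6*y)*(j - 2*y)*(j + 4*y)*(j*y + y)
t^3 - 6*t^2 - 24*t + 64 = (t - 8)*(t - 2)*(t + 4)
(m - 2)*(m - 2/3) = m^2 - 8*m/3 + 4/3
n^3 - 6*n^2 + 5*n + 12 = (n - 4)*(n - 3)*(n + 1)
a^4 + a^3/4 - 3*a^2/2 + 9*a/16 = a*(a - 3/4)*(a - 1/2)*(a + 3/2)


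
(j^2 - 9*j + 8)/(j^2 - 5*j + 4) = (j - 8)/(j - 4)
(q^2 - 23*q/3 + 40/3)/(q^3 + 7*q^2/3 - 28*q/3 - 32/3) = (q - 5)/(q^2 + 5*q + 4)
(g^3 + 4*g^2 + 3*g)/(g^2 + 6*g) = (g^2 + 4*g + 3)/(g + 6)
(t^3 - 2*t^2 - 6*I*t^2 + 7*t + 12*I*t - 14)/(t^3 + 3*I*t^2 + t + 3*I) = (t^2 - t*(2 + 7*I) + 14*I)/(t^2 + 2*I*t + 3)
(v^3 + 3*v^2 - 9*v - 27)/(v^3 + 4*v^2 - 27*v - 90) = (v^2 - 9)/(v^2 + v - 30)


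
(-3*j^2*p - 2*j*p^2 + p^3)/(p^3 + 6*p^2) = (-3*j^2 - 2*j*p + p^2)/(p*(p + 6))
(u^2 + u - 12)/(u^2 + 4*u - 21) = (u + 4)/(u + 7)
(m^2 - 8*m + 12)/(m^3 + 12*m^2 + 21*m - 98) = (m - 6)/(m^2 + 14*m + 49)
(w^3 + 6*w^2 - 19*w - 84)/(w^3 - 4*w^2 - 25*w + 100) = (w^2 + 10*w + 21)/(w^2 - 25)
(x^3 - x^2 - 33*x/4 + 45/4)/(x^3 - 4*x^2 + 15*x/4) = (x + 3)/x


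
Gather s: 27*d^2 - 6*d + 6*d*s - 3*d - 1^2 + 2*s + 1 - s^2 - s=27*d^2 - 9*d - s^2 + s*(6*d + 1)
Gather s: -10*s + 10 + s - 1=9 - 9*s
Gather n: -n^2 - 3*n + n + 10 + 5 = -n^2 - 2*n + 15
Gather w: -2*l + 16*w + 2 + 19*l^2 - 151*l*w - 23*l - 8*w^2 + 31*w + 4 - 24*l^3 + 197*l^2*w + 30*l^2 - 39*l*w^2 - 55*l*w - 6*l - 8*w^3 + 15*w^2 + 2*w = -24*l^3 + 49*l^2 - 31*l - 8*w^3 + w^2*(7 - 39*l) + w*(197*l^2 - 206*l + 49) + 6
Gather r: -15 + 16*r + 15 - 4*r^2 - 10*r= -4*r^2 + 6*r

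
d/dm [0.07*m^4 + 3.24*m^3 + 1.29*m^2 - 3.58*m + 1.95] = 0.28*m^3 + 9.72*m^2 + 2.58*m - 3.58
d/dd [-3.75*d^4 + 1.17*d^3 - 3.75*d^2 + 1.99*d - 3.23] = -15.0*d^3 + 3.51*d^2 - 7.5*d + 1.99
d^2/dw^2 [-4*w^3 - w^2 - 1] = -24*w - 2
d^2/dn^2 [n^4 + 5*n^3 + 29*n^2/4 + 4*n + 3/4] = 12*n^2 + 30*n + 29/2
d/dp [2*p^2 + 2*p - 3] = 4*p + 2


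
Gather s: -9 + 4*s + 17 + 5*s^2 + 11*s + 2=5*s^2 + 15*s + 10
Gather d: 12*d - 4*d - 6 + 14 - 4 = 8*d + 4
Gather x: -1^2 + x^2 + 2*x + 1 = x^2 + 2*x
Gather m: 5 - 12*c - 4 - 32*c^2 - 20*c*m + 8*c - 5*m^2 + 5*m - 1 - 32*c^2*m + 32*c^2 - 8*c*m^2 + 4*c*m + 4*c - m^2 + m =m^2*(-8*c - 6) + m*(-32*c^2 - 16*c + 6)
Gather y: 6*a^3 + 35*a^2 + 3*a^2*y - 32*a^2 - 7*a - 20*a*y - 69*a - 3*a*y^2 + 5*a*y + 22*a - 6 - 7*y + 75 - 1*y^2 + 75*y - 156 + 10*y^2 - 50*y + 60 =6*a^3 + 3*a^2 - 54*a + y^2*(9 - 3*a) + y*(3*a^2 - 15*a + 18) - 27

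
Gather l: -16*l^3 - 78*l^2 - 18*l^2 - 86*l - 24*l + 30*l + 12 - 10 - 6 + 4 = -16*l^3 - 96*l^2 - 80*l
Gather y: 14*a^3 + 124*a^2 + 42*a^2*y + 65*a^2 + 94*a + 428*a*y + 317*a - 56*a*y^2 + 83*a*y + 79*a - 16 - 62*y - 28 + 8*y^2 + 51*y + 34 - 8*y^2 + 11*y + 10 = 14*a^3 + 189*a^2 - 56*a*y^2 + 490*a + y*(42*a^2 + 511*a)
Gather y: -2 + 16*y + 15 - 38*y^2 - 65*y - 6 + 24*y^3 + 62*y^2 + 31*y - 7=24*y^3 + 24*y^2 - 18*y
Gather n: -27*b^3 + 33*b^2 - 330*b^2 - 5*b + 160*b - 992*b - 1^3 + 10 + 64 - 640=-27*b^3 - 297*b^2 - 837*b - 567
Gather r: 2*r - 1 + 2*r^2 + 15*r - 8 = 2*r^2 + 17*r - 9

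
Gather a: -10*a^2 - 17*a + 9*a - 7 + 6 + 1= -10*a^2 - 8*a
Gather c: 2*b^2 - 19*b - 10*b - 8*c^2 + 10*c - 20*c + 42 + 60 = 2*b^2 - 29*b - 8*c^2 - 10*c + 102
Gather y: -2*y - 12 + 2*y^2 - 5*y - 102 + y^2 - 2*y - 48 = 3*y^2 - 9*y - 162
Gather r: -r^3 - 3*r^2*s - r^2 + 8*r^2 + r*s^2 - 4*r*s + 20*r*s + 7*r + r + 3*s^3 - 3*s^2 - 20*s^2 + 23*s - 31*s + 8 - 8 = -r^3 + r^2*(7 - 3*s) + r*(s^2 + 16*s + 8) + 3*s^3 - 23*s^2 - 8*s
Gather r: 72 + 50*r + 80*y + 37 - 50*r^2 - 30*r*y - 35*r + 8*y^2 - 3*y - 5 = -50*r^2 + r*(15 - 30*y) + 8*y^2 + 77*y + 104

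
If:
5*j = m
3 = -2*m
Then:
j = -3/10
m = -3/2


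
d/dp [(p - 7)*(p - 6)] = 2*p - 13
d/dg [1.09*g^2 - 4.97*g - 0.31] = 2.18*g - 4.97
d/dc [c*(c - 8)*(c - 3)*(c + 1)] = 4*c^3 - 30*c^2 + 26*c + 24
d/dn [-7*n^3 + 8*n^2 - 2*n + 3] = -21*n^2 + 16*n - 2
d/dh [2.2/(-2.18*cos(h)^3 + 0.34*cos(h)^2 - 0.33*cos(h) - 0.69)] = (-14.388*cos(h)^2 + 1.496*cos(h) - 0.726)*sin(h)/(2.18*cos(h)^3 - 0.34*cos(h)^2 + 0.33*cos(h) + 0.69)^2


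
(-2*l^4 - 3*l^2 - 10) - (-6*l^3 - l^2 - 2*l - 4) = -2*l^4 + 6*l^3 - 2*l^2 + 2*l - 6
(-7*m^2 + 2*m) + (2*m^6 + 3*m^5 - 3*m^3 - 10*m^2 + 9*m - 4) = 2*m^6 + 3*m^5 - 3*m^3 - 17*m^2 + 11*m - 4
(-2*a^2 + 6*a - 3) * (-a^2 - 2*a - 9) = 2*a^4 - 2*a^3 + 9*a^2 - 48*a + 27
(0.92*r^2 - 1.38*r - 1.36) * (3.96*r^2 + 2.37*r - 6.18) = 3.6432*r^4 - 3.2844*r^3 - 14.3418*r^2 + 5.3052*r + 8.4048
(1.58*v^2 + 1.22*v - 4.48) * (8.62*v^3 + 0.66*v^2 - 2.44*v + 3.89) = 13.6196*v^5 + 11.5592*v^4 - 41.6676*v^3 + 0.2126*v^2 + 15.677*v - 17.4272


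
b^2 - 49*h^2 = (b - 7*h)*(b + 7*h)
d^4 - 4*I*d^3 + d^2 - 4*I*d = d*(d - 4*I)*(d - I)*(d + I)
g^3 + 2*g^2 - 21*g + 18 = (g - 3)*(g - 1)*(g + 6)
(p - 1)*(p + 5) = p^2 + 4*p - 5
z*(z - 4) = z^2 - 4*z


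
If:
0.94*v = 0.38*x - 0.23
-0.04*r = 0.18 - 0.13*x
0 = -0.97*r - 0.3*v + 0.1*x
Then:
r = 0.04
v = 0.32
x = 1.40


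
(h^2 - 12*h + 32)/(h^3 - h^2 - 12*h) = (h - 8)/(h*(h + 3))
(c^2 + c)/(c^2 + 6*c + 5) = c/(c + 5)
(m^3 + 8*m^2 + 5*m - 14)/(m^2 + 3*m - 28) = (m^2 + m - 2)/(m - 4)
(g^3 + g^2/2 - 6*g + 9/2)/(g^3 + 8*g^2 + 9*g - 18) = (g - 3/2)/(g + 6)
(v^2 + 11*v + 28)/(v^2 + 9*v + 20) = (v + 7)/(v + 5)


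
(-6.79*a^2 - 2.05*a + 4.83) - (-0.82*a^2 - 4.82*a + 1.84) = -5.97*a^2 + 2.77*a + 2.99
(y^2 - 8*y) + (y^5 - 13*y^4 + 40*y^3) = y^5 - 13*y^4 + 40*y^3 + y^2 - 8*y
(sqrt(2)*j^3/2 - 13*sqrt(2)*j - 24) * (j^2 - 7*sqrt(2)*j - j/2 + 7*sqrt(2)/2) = sqrt(2)*j^5/2 - 7*j^4 - sqrt(2)*j^4/4 - 13*sqrt(2)*j^3 + 7*j^3/2 + 13*sqrt(2)*j^2/2 + 158*j^2 - 79*j + 168*sqrt(2)*j - 84*sqrt(2)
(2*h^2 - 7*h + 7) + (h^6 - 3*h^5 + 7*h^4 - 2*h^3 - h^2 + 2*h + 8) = h^6 - 3*h^5 + 7*h^4 - 2*h^3 + h^2 - 5*h + 15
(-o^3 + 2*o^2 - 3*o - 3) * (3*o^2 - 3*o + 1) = -3*o^5 + 9*o^4 - 16*o^3 + 2*o^2 + 6*o - 3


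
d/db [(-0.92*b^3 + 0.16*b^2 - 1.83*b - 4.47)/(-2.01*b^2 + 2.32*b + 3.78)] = (1.8492*b^4 - 4.2688*b^3 - 13.7399*b^2 - 16.7598*b + 3.453)/(4.0401*b^4 - 9.3264*b^3 - 9.8132*b^2 + 17.5392*b + 14.2884)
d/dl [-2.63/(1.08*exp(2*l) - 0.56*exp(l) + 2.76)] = (5.6808*exp(l) - 1.4728)*exp(l)/(1.08*exp(2*l) - 0.56*exp(l) + 2.76)^2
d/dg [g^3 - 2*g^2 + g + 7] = 3*g^2 - 4*g + 1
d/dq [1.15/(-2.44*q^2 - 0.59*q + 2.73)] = (5.612*q + 0.6785)/(2.44*q^2 + 0.59*q - 2.73)^2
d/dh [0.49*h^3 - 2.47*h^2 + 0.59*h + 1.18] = 1.47*h^2 - 4.94*h + 0.59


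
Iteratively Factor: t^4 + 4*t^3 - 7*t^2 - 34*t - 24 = (t + 1)*(t^3 + 3*t^2 - 10*t - 24) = (t - 3)*(t + 1)*(t^2 + 6*t + 8) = (t - 3)*(t + 1)*(t + 2)*(t + 4)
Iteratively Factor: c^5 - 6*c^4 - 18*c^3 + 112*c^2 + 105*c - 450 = (c - 5)*(c^4 - c^3 - 23*c^2 - 3*c + 90) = (c - 5)^2*(c^3 + 4*c^2 - 3*c - 18) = (c - 5)^2*(c + 3)*(c^2 + c - 6) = (c - 5)^2*(c + 3)^2*(c - 2)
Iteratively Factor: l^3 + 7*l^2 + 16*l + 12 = (l + 2)*(l^2 + 5*l + 6) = (l + 2)*(l + 3)*(l + 2)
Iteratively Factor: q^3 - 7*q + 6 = (q + 3)*(q^2 - 3*q + 2) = (q - 2)*(q + 3)*(q - 1)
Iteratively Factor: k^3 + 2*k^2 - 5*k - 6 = (k - 2)*(k^2 + 4*k + 3) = (k - 2)*(k + 3)*(k + 1)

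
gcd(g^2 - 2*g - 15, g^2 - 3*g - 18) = g + 3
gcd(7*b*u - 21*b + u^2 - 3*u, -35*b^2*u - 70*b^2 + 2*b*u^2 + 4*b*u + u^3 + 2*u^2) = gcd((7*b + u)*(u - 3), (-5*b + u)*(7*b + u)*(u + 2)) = 7*b + u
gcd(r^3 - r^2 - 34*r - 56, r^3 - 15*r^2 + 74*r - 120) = 1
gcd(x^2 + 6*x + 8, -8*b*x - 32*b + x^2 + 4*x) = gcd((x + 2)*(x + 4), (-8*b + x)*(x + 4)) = x + 4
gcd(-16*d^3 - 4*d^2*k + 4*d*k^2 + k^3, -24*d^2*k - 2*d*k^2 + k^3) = 4*d + k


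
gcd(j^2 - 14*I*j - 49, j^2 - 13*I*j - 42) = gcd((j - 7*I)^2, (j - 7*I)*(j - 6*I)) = j - 7*I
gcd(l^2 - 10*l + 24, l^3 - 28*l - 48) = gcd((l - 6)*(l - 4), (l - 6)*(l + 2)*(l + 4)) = l - 6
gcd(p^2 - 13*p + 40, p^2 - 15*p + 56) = p - 8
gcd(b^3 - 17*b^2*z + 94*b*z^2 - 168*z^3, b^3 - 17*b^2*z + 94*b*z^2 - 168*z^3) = -b^3 + 17*b^2*z - 94*b*z^2 + 168*z^3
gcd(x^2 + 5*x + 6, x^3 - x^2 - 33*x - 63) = x + 3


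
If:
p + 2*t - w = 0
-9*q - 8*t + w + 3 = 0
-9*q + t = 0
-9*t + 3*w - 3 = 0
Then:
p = 5/3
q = 2/27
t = 2/3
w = 3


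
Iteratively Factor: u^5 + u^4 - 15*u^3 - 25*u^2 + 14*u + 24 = (u - 1)*(u^4 + 2*u^3 - 13*u^2 - 38*u - 24) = (u - 4)*(u - 1)*(u^3 + 6*u^2 + 11*u + 6) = (u - 4)*(u - 1)*(u + 2)*(u^2 + 4*u + 3) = (u - 4)*(u - 1)*(u + 1)*(u + 2)*(u + 3)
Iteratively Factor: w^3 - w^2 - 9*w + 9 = (w - 1)*(w^2 - 9) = (w - 3)*(w - 1)*(w + 3)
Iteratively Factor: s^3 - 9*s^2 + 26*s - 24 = (s - 2)*(s^2 - 7*s + 12) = (s - 4)*(s - 2)*(s - 3)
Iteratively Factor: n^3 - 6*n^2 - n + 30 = (n - 3)*(n^2 - 3*n - 10) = (n - 5)*(n - 3)*(n + 2)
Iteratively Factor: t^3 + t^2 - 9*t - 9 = (t + 3)*(t^2 - 2*t - 3) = (t + 1)*(t + 3)*(t - 3)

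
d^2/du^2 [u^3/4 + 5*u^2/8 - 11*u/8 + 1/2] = 3*u/2 + 5/4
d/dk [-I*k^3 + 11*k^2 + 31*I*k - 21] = -3*I*k^2 + 22*k + 31*I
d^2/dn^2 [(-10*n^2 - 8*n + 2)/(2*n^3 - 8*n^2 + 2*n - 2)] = 2*(-5*n^6 - 12*n^5 + 69*n^4 - 147*n^3 + 87*n^2 + 39*n - 12)/(n^9 - 12*n^8 + 51*n^7 - 91*n^6 + 75*n^5 - 66*n^4 + 28*n^3 - 15*n^2 + 3*n - 1)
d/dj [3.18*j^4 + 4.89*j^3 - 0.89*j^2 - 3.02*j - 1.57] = 12.72*j^3 + 14.67*j^2 - 1.78*j - 3.02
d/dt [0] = 0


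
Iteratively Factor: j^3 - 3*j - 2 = (j + 1)*(j^2 - j - 2) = (j + 1)^2*(j - 2)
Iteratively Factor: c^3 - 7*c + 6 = (c - 2)*(c^2 + 2*c - 3) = (c - 2)*(c - 1)*(c + 3)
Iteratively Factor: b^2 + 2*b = (b)*(b + 2)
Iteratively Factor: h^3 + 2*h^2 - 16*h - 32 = (h + 2)*(h^2 - 16) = (h - 4)*(h + 2)*(h + 4)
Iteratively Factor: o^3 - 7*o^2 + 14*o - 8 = (o - 1)*(o^2 - 6*o + 8) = (o - 2)*(o - 1)*(o - 4)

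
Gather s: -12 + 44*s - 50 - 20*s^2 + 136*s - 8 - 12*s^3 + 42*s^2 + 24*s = -12*s^3 + 22*s^2 + 204*s - 70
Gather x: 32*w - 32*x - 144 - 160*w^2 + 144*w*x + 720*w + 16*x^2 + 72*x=-160*w^2 + 752*w + 16*x^2 + x*(144*w + 40) - 144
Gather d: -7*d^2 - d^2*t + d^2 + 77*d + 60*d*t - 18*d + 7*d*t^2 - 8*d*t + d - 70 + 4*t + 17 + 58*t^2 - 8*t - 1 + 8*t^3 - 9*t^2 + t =d^2*(-t - 6) + d*(7*t^2 + 52*t + 60) + 8*t^3 + 49*t^2 - 3*t - 54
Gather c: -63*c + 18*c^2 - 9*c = 18*c^2 - 72*c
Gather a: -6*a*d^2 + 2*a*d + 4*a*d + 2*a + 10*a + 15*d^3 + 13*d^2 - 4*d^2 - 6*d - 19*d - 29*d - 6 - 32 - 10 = a*(-6*d^2 + 6*d + 12) + 15*d^3 + 9*d^2 - 54*d - 48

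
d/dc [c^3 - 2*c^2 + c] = 3*c^2 - 4*c + 1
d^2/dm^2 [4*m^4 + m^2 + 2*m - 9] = 48*m^2 + 2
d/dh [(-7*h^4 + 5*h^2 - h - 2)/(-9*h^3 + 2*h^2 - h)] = (63*h^6 - 28*h^5 + 66*h^4 - 18*h^3 - 57*h^2 + 8*h - 2)/(h^2*(81*h^4 - 36*h^3 + 22*h^2 - 4*h + 1))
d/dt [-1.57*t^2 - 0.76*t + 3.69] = -3.14*t - 0.76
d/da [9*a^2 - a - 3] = 18*a - 1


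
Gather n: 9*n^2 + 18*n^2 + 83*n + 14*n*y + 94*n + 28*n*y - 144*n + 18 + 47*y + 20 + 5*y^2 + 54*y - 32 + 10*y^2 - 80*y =27*n^2 + n*(42*y + 33) + 15*y^2 + 21*y + 6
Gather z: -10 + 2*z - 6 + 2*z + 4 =4*z - 12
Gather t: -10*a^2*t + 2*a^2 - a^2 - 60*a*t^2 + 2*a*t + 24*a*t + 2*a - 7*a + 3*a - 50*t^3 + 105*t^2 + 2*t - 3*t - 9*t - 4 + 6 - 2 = a^2 - 2*a - 50*t^3 + t^2*(105 - 60*a) + t*(-10*a^2 + 26*a - 10)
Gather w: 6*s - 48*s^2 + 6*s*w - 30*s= -48*s^2 + 6*s*w - 24*s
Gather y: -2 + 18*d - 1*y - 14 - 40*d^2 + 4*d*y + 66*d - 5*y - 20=-40*d^2 + 84*d + y*(4*d - 6) - 36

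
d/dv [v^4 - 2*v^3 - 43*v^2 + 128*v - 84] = 4*v^3 - 6*v^2 - 86*v + 128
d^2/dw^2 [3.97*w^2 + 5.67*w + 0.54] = 7.94000000000000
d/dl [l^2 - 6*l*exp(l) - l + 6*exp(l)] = -6*l*exp(l) + 2*l - 1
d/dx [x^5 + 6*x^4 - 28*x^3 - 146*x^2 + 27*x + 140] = 5*x^4 + 24*x^3 - 84*x^2 - 292*x + 27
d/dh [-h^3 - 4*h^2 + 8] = h*(-3*h - 8)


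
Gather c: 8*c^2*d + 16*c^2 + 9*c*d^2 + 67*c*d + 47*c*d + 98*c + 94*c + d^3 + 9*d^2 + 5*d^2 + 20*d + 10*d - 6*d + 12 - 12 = c^2*(8*d + 16) + c*(9*d^2 + 114*d + 192) + d^3 + 14*d^2 + 24*d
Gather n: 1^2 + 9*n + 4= 9*n + 5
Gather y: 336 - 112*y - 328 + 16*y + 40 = 48 - 96*y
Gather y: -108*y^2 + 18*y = -108*y^2 + 18*y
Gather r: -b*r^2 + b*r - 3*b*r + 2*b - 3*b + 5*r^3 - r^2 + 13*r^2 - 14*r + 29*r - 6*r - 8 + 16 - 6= -b + 5*r^3 + r^2*(12 - b) + r*(9 - 2*b) + 2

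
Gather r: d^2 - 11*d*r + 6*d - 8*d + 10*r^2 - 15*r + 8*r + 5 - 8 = d^2 - 2*d + 10*r^2 + r*(-11*d - 7) - 3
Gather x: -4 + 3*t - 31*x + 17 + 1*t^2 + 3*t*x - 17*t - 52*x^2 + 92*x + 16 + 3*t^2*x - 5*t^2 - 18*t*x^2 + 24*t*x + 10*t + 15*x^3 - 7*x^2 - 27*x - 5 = -4*t^2 - 4*t + 15*x^3 + x^2*(-18*t - 59) + x*(3*t^2 + 27*t + 34) + 24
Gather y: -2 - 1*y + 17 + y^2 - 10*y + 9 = y^2 - 11*y + 24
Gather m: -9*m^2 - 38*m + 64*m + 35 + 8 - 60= -9*m^2 + 26*m - 17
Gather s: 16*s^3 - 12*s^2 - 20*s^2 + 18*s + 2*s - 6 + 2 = 16*s^3 - 32*s^2 + 20*s - 4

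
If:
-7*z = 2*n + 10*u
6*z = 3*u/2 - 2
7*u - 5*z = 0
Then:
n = 66/23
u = -20/69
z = -28/69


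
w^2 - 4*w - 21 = (w - 7)*(w + 3)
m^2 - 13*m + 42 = (m - 7)*(m - 6)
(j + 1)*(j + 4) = j^2 + 5*j + 4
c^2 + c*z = c*(c + z)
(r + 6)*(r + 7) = r^2 + 13*r + 42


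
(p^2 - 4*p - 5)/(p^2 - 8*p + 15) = (p + 1)/(p - 3)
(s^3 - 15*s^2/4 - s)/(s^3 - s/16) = 4*(s - 4)/(4*s - 1)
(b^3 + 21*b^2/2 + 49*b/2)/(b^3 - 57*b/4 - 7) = 2*b*(b + 7)/(2*b^2 - 7*b - 4)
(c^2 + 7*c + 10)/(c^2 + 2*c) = (c + 5)/c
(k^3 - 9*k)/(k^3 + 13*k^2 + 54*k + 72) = k*(k - 3)/(k^2 + 10*k + 24)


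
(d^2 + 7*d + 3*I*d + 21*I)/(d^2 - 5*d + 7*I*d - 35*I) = (d^2 + d*(7 + 3*I) + 21*I)/(d^2 + d*(-5 + 7*I) - 35*I)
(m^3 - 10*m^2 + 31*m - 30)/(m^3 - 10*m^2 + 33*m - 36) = (m^2 - 7*m + 10)/(m^2 - 7*m + 12)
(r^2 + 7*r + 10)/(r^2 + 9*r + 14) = (r + 5)/(r + 7)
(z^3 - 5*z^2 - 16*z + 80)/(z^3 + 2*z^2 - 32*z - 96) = (z^2 - 9*z + 20)/(z^2 - 2*z - 24)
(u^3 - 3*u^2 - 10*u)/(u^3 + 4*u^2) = (u^2 - 3*u - 10)/(u*(u + 4))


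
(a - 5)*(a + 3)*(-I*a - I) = -I*a^3 + I*a^2 + 17*I*a + 15*I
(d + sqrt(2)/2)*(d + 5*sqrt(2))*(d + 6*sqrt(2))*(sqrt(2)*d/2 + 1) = sqrt(2)*d^4/2 + 25*d^3/2 + 47*sqrt(2)*d^2 + 101*d + 30*sqrt(2)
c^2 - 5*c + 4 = (c - 4)*(c - 1)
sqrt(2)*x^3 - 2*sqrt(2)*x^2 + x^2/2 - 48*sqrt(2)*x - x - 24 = (x - 8)*(x + 6)*(sqrt(2)*x + 1/2)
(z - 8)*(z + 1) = z^2 - 7*z - 8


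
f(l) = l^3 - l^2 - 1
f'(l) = 3*l^2 - 2*l = l*(3*l - 2)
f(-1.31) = -4.96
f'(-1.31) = 7.77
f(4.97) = 97.06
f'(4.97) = 64.16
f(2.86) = 14.21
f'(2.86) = 18.82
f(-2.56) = -24.33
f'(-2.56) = 24.78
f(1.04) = -0.96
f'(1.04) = 1.16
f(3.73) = 36.98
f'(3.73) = 34.28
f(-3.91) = -76.06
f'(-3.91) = 53.68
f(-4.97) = -148.46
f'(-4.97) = 84.04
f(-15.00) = -3601.00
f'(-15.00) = 705.00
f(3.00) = 17.00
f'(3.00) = 21.00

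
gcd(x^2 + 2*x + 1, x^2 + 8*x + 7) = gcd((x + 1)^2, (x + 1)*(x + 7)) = x + 1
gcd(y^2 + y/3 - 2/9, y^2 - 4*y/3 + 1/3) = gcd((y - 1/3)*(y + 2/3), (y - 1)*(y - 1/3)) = y - 1/3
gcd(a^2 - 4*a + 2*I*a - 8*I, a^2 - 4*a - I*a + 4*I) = a - 4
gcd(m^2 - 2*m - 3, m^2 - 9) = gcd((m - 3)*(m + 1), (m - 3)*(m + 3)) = m - 3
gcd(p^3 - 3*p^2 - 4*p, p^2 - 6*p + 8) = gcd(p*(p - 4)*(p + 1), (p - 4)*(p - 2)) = p - 4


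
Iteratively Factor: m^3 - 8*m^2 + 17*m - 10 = (m - 5)*(m^2 - 3*m + 2) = (m - 5)*(m - 2)*(m - 1)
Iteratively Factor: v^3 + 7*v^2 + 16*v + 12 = (v + 2)*(v^2 + 5*v + 6) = (v + 2)^2*(v + 3)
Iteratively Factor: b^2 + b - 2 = (b - 1)*(b + 2)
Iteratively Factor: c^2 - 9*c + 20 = (c - 5)*(c - 4)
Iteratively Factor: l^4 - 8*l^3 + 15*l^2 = (l - 5)*(l^3 - 3*l^2) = l*(l - 5)*(l^2 - 3*l) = l*(l - 5)*(l - 3)*(l)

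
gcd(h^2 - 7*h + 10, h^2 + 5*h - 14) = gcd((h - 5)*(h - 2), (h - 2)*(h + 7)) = h - 2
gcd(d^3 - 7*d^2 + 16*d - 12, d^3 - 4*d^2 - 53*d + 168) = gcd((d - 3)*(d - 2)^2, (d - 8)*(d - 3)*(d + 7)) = d - 3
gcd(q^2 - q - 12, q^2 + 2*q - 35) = 1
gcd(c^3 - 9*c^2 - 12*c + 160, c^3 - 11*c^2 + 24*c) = c - 8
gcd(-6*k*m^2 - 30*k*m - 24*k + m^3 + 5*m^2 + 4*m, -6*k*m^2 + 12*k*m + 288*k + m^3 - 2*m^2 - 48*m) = 6*k - m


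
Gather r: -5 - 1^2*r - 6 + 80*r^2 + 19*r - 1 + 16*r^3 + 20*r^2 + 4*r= 16*r^3 + 100*r^2 + 22*r - 12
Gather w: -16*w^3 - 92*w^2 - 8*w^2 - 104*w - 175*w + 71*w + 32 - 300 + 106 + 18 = -16*w^3 - 100*w^2 - 208*w - 144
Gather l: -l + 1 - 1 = -l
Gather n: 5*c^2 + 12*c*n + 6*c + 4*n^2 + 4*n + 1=5*c^2 + 6*c + 4*n^2 + n*(12*c + 4) + 1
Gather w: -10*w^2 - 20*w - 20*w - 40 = -10*w^2 - 40*w - 40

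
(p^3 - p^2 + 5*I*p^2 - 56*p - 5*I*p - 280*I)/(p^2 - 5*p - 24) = (p^2 + p*(7 + 5*I) + 35*I)/(p + 3)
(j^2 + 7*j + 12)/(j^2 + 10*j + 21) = (j + 4)/(j + 7)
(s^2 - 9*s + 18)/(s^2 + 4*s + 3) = (s^2 - 9*s + 18)/(s^2 + 4*s + 3)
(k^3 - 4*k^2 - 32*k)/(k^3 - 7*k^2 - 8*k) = (k + 4)/(k + 1)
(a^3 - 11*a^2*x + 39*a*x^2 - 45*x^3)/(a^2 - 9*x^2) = (a^2 - 8*a*x + 15*x^2)/(a + 3*x)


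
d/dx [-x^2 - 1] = -2*x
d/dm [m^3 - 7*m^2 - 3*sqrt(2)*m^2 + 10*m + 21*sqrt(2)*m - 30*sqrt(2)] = 3*m^2 - 14*m - 6*sqrt(2)*m + 10 + 21*sqrt(2)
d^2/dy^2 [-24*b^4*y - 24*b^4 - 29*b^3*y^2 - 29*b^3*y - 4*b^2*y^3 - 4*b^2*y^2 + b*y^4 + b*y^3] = 2*b*(-29*b^2 - 12*b*y - 4*b + 6*y^2 + 3*y)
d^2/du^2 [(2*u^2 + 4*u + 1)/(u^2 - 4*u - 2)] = 6*(4*u^3 + 5*u^2 + 4*u - 2)/(u^6 - 12*u^5 + 42*u^4 - 16*u^3 - 84*u^2 - 48*u - 8)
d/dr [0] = 0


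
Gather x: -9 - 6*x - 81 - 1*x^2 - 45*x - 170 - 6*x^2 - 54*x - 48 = -7*x^2 - 105*x - 308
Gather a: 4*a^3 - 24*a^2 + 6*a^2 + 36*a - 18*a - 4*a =4*a^3 - 18*a^2 + 14*a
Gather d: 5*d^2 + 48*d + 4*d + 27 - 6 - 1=5*d^2 + 52*d + 20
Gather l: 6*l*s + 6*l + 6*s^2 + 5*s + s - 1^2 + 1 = l*(6*s + 6) + 6*s^2 + 6*s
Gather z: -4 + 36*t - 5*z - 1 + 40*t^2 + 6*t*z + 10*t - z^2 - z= 40*t^2 + 46*t - z^2 + z*(6*t - 6) - 5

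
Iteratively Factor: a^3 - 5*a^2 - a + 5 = (a + 1)*(a^2 - 6*a + 5) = (a - 1)*(a + 1)*(a - 5)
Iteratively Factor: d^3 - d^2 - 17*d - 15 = (d + 1)*(d^2 - 2*d - 15) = (d - 5)*(d + 1)*(d + 3)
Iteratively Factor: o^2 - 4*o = (o)*(o - 4)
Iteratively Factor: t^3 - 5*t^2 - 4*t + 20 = (t - 2)*(t^2 - 3*t - 10) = (t - 2)*(t + 2)*(t - 5)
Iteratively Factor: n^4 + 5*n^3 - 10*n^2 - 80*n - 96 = (n - 4)*(n^3 + 9*n^2 + 26*n + 24) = (n - 4)*(n + 4)*(n^2 + 5*n + 6) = (n - 4)*(n + 3)*(n + 4)*(n + 2)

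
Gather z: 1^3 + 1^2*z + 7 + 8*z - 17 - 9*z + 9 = 0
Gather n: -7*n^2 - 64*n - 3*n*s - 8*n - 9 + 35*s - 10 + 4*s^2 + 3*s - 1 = -7*n^2 + n*(-3*s - 72) + 4*s^2 + 38*s - 20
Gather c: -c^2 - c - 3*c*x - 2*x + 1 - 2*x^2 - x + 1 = -c^2 + c*(-3*x - 1) - 2*x^2 - 3*x + 2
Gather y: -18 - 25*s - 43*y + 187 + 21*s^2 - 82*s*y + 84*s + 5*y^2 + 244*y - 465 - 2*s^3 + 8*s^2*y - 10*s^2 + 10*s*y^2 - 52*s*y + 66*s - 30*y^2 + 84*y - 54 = -2*s^3 + 11*s^2 + 125*s + y^2*(10*s - 25) + y*(8*s^2 - 134*s + 285) - 350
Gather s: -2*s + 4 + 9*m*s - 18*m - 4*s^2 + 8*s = -18*m - 4*s^2 + s*(9*m + 6) + 4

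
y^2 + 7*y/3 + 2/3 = (y + 1/3)*(y + 2)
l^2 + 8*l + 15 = (l + 3)*(l + 5)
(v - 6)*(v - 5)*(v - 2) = v^3 - 13*v^2 + 52*v - 60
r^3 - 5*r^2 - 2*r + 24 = (r - 4)*(r - 3)*(r + 2)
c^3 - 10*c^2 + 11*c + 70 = (c - 7)*(c - 5)*(c + 2)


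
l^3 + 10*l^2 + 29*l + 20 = (l + 1)*(l + 4)*(l + 5)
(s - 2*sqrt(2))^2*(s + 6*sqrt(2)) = s^3 + 2*sqrt(2)*s^2 - 40*s + 48*sqrt(2)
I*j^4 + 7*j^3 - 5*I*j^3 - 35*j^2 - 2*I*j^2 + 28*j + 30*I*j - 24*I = (j - 4)*(j - 6*I)*(j - I)*(I*j - I)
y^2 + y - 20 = (y - 4)*(y + 5)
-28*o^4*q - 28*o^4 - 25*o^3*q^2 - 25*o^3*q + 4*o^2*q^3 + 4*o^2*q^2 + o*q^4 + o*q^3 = (-4*o + q)*(o + q)*(7*o + q)*(o*q + o)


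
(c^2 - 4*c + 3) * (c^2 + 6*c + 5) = c^4 + 2*c^3 - 16*c^2 - 2*c + 15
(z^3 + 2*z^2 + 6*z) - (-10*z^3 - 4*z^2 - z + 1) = 11*z^3 + 6*z^2 + 7*z - 1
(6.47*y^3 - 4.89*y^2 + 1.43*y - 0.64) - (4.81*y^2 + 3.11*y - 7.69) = 6.47*y^3 - 9.7*y^2 - 1.68*y + 7.05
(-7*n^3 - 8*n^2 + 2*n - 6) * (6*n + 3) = -42*n^4 - 69*n^3 - 12*n^2 - 30*n - 18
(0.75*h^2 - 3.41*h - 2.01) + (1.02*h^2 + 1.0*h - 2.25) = 1.77*h^2 - 2.41*h - 4.26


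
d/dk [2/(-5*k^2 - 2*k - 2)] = 4*(5*k + 1)/(5*k^2 + 2*k + 2)^2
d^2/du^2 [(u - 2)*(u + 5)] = 2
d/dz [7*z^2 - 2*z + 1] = 14*z - 2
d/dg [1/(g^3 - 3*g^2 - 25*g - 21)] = (-3*g^2 + 6*g + 25)/(-g^3 + 3*g^2 + 25*g + 21)^2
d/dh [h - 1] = 1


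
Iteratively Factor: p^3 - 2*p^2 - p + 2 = (p + 1)*(p^2 - 3*p + 2) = (p - 1)*(p + 1)*(p - 2)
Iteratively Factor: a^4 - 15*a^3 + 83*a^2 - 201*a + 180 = (a - 3)*(a^3 - 12*a^2 + 47*a - 60) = (a - 4)*(a - 3)*(a^2 - 8*a + 15) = (a - 4)*(a - 3)^2*(a - 5)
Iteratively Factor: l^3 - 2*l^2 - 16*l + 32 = (l - 4)*(l^2 + 2*l - 8) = (l - 4)*(l - 2)*(l + 4)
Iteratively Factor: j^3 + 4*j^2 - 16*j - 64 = (j + 4)*(j^2 - 16) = (j - 4)*(j + 4)*(j + 4)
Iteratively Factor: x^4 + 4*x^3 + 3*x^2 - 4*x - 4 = (x + 2)*(x^3 + 2*x^2 - x - 2) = (x + 1)*(x + 2)*(x^2 + x - 2) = (x - 1)*(x + 1)*(x + 2)*(x + 2)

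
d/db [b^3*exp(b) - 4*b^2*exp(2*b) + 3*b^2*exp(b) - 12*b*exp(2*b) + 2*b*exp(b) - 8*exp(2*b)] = (b^3 - 8*b^2*exp(b) + 6*b^2 - 32*b*exp(b) + 8*b - 28*exp(b) + 2)*exp(b)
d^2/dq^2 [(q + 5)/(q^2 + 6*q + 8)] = 2*(4*(q + 3)^2*(q + 5) - (3*q + 11)*(q^2 + 6*q + 8))/(q^2 + 6*q + 8)^3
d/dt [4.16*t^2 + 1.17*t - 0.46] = 8.32*t + 1.17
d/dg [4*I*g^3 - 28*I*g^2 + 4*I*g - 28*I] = I*(12*g^2 - 56*g + 4)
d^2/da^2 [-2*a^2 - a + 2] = -4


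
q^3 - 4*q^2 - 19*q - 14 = (q - 7)*(q + 1)*(q + 2)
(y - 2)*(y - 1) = y^2 - 3*y + 2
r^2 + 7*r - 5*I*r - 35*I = (r + 7)*(r - 5*I)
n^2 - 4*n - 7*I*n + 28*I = (n - 4)*(n - 7*I)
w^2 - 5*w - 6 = (w - 6)*(w + 1)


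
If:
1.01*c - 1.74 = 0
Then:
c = 1.72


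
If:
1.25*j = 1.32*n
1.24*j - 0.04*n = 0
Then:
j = 0.00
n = 0.00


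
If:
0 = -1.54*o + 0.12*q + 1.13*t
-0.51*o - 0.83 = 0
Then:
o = -1.63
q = -9.41666666666667*t - 20.8856209150327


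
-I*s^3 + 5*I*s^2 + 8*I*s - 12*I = (s - 6)*(s + 2)*(-I*s + I)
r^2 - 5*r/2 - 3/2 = (r - 3)*(r + 1/2)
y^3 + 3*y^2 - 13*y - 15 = (y - 3)*(y + 1)*(y + 5)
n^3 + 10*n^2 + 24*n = n*(n + 4)*(n + 6)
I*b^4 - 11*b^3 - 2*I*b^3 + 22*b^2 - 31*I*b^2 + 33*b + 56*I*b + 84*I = (b - 3)*(b + 4*I)*(b + 7*I)*(I*b + I)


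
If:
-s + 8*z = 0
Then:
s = 8*z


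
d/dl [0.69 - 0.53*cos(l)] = 0.53*sin(l)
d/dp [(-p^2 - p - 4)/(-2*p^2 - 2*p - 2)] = -(6*p + 3)/(2*(p^2 + p + 1)^2)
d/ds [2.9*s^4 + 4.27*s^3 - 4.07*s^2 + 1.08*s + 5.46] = 11.6*s^3 + 12.81*s^2 - 8.14*s + 1.08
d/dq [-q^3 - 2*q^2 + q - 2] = -3*q^2 - 4*q + 1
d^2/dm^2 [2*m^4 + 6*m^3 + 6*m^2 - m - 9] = 24*m^2 + 36*m + 12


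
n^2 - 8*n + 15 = (n - 5)*(n - 3)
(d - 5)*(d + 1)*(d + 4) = d^3 - 21*d - 20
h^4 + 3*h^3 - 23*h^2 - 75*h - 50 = (h - 5)*(h + 1)*(h + 2)*(h + 5)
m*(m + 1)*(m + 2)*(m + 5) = m^4 + 8*m^3 + 17*m^2 + 10*m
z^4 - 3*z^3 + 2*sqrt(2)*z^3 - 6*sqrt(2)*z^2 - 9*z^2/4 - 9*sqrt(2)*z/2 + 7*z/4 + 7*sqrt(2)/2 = (z - 7/2)*(z - 1/2)*(z + 1)*(z + 2*sqrt(2))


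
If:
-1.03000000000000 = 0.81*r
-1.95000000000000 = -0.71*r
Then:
No Solution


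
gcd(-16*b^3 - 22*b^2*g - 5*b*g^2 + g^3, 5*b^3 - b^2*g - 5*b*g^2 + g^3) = b + g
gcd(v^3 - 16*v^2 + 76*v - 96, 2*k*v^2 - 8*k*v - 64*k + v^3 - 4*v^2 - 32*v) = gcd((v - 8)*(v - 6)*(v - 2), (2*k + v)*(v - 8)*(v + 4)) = v - 8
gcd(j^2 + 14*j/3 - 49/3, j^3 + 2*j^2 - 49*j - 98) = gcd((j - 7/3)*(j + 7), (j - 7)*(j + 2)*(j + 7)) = j + 7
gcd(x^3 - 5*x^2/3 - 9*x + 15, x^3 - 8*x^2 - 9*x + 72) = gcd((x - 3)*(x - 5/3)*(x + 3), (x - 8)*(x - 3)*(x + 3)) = x^2 - 9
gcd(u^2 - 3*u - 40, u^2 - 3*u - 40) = u^2 - 3*u - 40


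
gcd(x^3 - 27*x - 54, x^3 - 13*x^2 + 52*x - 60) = x - 6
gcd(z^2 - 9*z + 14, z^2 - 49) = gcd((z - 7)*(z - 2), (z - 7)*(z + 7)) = z - 7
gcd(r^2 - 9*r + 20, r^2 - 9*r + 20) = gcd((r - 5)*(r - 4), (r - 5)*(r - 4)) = r^2 - 9*r + 20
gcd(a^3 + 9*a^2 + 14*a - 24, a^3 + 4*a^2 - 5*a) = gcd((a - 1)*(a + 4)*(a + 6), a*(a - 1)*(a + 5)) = a - 1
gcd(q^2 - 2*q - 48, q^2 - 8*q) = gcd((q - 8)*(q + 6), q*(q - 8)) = q - 8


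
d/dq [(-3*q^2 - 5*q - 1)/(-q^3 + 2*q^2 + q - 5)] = (-3*q^4 - 10*q^3 + 4*q^2 + 34*q + 26)/(q^6 - 4*q^5 + 2*q^4 + 14*q^3 - 19*q^2 - 10*q + 25)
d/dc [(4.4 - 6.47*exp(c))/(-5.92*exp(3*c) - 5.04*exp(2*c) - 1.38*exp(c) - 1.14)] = (-76.6048*exp(3*c) + 45.5352*exp(2*c) + 44.352*exp(c) + 13.4478)*exp(c)/(35.0464*exp(6*c) + 59.6736*exp(5*c) + 41.7408*exp(4*c) + 27.408*exp(3*c) + 13.3956*exp(2*c) + 3.1464*exp(c) + 1.2996)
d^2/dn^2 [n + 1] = 0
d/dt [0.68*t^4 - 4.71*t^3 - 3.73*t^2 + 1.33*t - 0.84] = 2.72*t^3 - 14.13*t^2 - 7.46*t + 1.33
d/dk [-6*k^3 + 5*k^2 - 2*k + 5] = -18*k^2 + 10*k - 2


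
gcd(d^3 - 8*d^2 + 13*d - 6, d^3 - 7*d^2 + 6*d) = d^2 - 7*d + 6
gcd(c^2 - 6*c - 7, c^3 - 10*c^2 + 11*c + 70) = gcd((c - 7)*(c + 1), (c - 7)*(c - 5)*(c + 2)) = c - 7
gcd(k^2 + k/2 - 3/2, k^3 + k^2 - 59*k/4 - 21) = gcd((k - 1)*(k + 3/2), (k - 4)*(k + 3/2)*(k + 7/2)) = k + 3/2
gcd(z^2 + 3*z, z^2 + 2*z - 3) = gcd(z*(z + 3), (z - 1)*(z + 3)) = z + 3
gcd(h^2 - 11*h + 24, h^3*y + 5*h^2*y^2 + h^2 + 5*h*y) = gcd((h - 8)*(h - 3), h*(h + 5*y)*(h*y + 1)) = 1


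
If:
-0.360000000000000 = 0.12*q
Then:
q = -3.00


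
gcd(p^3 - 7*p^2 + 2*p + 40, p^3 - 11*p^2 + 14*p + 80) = p^2 - 3*p - 10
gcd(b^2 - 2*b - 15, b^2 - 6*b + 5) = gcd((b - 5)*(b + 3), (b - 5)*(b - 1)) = b - 5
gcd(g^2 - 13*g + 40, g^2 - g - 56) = g - 8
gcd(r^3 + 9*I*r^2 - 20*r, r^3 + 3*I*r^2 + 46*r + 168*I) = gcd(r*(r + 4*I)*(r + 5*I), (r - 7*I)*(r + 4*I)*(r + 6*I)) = r + 4*I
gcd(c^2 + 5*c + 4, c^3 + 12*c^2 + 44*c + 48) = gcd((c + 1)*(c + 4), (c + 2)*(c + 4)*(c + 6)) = c + 4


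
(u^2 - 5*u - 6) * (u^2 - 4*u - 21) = u^4 - 9*u^3 - 7*u^2 + 129*u + 126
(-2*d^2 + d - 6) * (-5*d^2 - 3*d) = 10*d^4 + d^3 + 27*d^2 + 18*d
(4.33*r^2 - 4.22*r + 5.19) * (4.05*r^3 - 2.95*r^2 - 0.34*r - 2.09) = 17.5365*r^5 - 29.8645*r^4 + 31.9963*r^3 - 22.9254*r^2 + 7.0552*r - 10.8471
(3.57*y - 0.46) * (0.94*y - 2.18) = 3.3558*y^2 - 8.215*y + 1.0028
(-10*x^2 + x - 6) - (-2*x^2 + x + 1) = -8*x^2 - 7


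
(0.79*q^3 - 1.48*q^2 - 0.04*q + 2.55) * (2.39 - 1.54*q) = -1.2166*q^4 + 4.1673*q^3 - 3.4756*q^2 - 4.0226*q + 6.0945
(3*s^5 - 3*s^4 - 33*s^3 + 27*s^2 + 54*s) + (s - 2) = 3*s^5 - 3*s^4 - 33*s^3 + 27*s^2 + 55*s - 2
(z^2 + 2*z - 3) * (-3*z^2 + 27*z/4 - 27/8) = -3*z^4 + 3*z^3/4 + 153*z^2/8 - 27*z + 81/8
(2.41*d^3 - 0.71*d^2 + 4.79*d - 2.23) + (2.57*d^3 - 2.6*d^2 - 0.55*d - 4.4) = 4.98*d^3 - 3.31*d^2 + 4.24*d - 6.63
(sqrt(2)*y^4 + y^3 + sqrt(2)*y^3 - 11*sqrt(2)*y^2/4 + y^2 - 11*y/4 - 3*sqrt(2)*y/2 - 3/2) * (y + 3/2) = sqrt(2)*y^5 + y^4 + 5*sqrt(2)*y^4/2 - 5*sqrt(2)*y^3/4 + 5*y^3/2 - 45*sqrt(2)*y^2/8 - 5*y^2/4 - 45*y/8 - 9*sqrt(2)*y/4 - 9/4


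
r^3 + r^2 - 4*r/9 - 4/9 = (r - 2/3)*(r + 2/3)*(r + 1)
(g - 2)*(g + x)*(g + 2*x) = g^3 + 3*g^2*x - 2*g^2 + 2*g*x^2 - 6*g*x - 4*x^2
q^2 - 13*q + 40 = (q - 8)*(q - 5)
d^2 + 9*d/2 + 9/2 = (d + 3/2)*(d + 3)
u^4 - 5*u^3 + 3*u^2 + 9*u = u*(u - 3)^2*(u + 1)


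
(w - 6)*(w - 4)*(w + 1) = w^3 - 9*w^2 + 14*w + 24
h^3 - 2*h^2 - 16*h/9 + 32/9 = (h - 2)*(h - 4/3)*(h + 4/3)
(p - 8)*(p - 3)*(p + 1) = p^3 - 10*p^2 + 13*p + 24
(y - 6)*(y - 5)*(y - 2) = y^3 - 13*y^2 + 52*y - 60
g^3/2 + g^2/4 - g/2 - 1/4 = (g/2 + 1/2)*(g - 1)*(g + 1/2)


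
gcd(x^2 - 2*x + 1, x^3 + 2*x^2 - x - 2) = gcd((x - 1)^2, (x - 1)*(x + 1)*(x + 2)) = x - 1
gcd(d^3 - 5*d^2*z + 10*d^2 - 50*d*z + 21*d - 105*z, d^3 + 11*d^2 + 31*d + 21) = d^2 + 10*d + 21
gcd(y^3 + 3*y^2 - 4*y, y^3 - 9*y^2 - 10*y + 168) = y + 4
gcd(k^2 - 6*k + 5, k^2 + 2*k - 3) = k - 1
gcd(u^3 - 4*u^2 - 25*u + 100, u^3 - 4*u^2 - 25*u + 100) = u^3 - 4*u^2 - 25*u + 100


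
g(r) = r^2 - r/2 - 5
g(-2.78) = 4.12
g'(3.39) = 6.28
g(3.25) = 3.94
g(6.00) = 28.00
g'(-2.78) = -6.06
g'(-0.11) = -0.72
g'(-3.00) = -6.50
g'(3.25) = 6.00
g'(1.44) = 2.38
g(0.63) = -4.92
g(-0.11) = -4.93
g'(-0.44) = -1.38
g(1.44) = -3.65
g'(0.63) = 0.76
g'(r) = 2*r - 1/2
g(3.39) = 4.80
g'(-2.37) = -5.24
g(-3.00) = 5.50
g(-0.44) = -4.59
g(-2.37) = 1.80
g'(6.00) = 11.50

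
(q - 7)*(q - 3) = q^2 - 10*q + 21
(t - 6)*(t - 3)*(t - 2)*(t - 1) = t^4 - 12*t^3 + 47*t^2 - 72*t + 36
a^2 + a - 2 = (a - 1)*(a + 2)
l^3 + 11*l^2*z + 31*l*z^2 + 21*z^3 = (l + z)*(l + 3*z)*(l + 7*z)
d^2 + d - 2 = (d - 1)*(d + 2)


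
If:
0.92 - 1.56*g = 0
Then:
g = 0.59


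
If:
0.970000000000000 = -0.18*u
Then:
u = -5.39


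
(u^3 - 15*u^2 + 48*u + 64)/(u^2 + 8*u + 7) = (u^2 - 16*u + 64)/(u + 7)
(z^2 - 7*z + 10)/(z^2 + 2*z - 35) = (z - 2)/(z + 7)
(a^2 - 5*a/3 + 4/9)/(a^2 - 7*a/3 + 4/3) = (a - 1/3)/(a - 1)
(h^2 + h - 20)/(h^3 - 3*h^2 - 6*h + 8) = (h + 5)/(h^2 + h - 2)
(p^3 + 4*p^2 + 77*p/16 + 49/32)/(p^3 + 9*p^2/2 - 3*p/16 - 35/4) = (8*p^2 + 18*p + 7)/(2*(4*p^2 + 11*p - 20))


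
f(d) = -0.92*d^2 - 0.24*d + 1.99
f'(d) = -1.84*d - 0.24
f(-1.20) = 0.95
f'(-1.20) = 1.97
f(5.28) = -24.93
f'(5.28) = -9.96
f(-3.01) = -5.62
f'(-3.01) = 5.30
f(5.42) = -26.34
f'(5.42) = -10.21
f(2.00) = -2.17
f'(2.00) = -3.92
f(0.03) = 1.98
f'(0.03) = -0.30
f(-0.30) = 1.98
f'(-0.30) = 0.31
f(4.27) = -15.81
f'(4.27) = -8.10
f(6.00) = -32.57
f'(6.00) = -11.28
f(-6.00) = -29.69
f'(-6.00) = 10.80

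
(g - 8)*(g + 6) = g^2 - 2*g - 48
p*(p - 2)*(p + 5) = p^3 + 3*p^2 - 10*p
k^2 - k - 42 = (k - 7)*(k + 6)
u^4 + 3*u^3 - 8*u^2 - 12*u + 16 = (u - 2)*(u - 1)*(u + 2)*(u + 4)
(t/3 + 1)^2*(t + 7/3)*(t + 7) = t^4/9 + 46*t^3/27 + 244*t^2/27 + 182*t/9 + 49/3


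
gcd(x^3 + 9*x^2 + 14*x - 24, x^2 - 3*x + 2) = x - 1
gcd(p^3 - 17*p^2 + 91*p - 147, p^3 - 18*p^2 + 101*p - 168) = p^2 - 10*p + 21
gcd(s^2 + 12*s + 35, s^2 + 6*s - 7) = s + 7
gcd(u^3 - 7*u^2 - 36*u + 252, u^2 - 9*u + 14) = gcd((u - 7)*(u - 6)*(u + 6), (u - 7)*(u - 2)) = u - 7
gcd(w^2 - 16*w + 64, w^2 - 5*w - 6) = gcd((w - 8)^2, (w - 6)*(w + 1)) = 1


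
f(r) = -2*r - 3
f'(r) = -2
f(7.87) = -18.74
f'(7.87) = -2.00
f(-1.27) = -0.46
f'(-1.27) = -2.00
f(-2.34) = 1.68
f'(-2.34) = -2.00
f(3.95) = -10.90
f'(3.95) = -2.00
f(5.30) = -13.60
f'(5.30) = -2.00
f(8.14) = -19.28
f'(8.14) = -2.00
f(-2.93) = 2.86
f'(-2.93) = -2.00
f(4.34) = -11.68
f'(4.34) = -2.00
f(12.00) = -27.00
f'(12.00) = -2.00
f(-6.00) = 9.00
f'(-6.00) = -2.00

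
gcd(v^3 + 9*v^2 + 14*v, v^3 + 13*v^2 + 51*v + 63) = v + 7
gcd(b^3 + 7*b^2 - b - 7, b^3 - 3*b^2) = 1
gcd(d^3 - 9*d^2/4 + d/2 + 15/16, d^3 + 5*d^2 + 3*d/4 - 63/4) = d - 3/2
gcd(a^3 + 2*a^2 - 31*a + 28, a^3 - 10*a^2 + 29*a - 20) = a^2 - 5*a + 4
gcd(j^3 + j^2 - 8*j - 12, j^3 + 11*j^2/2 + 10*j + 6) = j^2 + 4*j + 4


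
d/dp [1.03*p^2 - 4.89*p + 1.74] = 2.06*p - 4.89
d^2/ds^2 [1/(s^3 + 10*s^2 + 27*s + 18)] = 2*(-(3*s + 10)*(s^3 + 10*s^2 + 27*s + 18) + (3*s^2 + 20*s + 27)^2)/(s^3 + 10*s^2 + 27*s + 18)^3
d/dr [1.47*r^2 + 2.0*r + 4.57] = 2.94*r + 2.0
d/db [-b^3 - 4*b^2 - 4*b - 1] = -3*b^2 - 8*b - 4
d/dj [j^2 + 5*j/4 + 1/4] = 2*j + 5/4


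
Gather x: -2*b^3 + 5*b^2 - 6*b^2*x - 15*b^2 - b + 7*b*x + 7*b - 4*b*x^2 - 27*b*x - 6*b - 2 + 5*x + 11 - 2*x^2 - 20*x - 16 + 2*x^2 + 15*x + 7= -2*b^3 - 10*b^2 - 4*b*x^2 + x*(-6*b^2 - 20*b)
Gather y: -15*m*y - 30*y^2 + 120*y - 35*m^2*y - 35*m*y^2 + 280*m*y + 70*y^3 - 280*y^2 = 70*y^3 + y^2*(-35*m - 310) + y*(-35*m^2 + 265*m + 120)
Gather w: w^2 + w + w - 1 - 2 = w^2 + 2*w - 3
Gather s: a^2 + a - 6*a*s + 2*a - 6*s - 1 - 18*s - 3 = a^2 + 3*a + s*(-6*a - 24) - 4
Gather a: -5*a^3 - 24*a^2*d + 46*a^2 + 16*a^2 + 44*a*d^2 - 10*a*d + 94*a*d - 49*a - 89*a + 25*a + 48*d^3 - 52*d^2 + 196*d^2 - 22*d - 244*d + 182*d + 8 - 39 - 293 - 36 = -5*a^3 + a^2*(62 - 24*d) + a*(44*d^2 + 84*d - 113) + 48*d^3 + 144*d^2 - 84*d - 360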